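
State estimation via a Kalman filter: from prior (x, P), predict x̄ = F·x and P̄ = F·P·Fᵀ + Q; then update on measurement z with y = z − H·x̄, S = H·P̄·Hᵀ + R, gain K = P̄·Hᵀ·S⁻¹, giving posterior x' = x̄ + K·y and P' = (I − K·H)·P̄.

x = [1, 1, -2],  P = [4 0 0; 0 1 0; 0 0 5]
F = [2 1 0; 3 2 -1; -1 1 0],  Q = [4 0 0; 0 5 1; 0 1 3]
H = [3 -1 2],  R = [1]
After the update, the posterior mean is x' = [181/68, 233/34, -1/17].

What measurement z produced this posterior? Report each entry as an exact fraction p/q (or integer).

z = [1]

x̄ = F·x = [3, 7, 0]
P̄ = F·P·Fᵀ + Q = [21 26 -7; 26 50 -9; -7 -9 8]
S = H·P̄·Hᵀ + R = [68]
K = P̄·Hᵀ·S⁻¹ = [23/68; 5/34; 1/17]
x' − x̄ = [-23/68, -5/34, -1/17] = K·y
y = (KᵀK)⁻¹·Kᵀ·(x' − x̄) = [-1]
z = y + H·x̄ = [-1] + [2] = [1]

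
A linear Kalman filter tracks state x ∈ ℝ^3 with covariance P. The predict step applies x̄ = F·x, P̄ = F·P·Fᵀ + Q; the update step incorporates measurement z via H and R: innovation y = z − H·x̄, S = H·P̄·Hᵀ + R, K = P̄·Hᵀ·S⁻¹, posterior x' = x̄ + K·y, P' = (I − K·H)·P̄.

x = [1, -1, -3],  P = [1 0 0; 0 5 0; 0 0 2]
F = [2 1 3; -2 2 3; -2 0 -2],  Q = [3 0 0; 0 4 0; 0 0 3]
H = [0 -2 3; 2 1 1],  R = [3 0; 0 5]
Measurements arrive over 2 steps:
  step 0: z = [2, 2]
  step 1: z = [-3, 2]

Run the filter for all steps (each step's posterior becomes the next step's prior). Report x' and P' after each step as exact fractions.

step 0: x' = [3696/2603, -3191/2603, -325/2603], P' = [133178/23427 -48040/7809 -10964/2603; -48040/7809 21794/2603 14286/2603; -10964/2603 14286/2603 10207/2603]
step 1: x' = [3490187233/1368041647, -1889503638/1368041647, -2667171749/1368041647], P' = [8116545956/1368041647 -9133398093/1368041647 -6133367349/1368041647; -9133398093/1368041647 12708972165/1368041647 8207397531/1368041647; -6133367349/1368041647 8207397531/1368041647 5735376502/1368041647]

step 0: x̄ = F·x = [-8, -13, 4]
step 0: P̄ = F·P·Fᵀ + Q = [30 24 -16; 24 46 -8; -16 -8 15]
step 0: y = z − H·x̄ = [-36, 27]
step 0: S = H·P̄·Hᵀ + R = [418 -247; -247 202]
step 0: K = P̄·Hᵀ·S⁻¹ = [-2596/23427 248/1233; -730/7809 128/411; 683/2603 27/137]
step 0: x' = x̄ + K·y = [3696/2603, -3191/2603, -325/2603]
step 0: P' = (I − K·H)·P̄ = [133178/23427 -48040/7809 -10964/2603; -48040/7809 21794/2603 14286/2603; -10964/2603 14286/2603 10207/2603]
step 1: x̄ = F·x = [3226/2603, -14749/2603, -6742/2603]
step 1: P̄ = F·P·Fᵀ + Q = [636758/23427 1555273/23427 -66038/23427; 1555273/23427 6117731/23427 241070/23427; -66038/23427 241070/23427 181037/23427]
step 1: y = z − H·x̄ = [-899/137, 20245/2603]
step 1: S = H·P̄·Hᵀ + R = [1225142/1233 -316993/411; -316993/411 1711335/2603]
step 1: K = P̄·Hᵀ·S⁻¹ = [-44435287/1368041647 193265294/1368041647; -265250579/1368041647 529914702/1368041647; 263778148/1368041647 335207867/1368041647]
step 1: x' = x̄ + K·y = [3490187233/1368041647, -1889503638/1368041647, -2667171749/1368041647]
step 1: P' = (I − K·H)·P̄ = [8116545956/1368041647 -9133398093/1368041647 -6133367349/1368041647; -9133398093/1368041647 12708972165/1368041647 8207397531/1368041647; -6133367349/1368041647 8207397531/1368041647 5735376502/1368041647]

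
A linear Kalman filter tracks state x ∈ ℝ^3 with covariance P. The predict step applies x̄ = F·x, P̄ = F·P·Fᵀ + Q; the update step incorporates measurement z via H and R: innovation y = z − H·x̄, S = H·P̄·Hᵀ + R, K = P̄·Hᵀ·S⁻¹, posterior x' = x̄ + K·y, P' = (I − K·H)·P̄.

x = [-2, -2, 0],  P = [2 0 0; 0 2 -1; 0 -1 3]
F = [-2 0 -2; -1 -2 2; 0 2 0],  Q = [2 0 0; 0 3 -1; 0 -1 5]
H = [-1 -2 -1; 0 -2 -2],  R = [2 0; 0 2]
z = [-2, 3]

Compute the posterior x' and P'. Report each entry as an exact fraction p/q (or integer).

x' = [3256/1109, 1048/1109, -2762/1109]
P' = [12330/1109 -10462/1109 9782/1109; -10462/1109 11036/1109 -10808/1109; 9782/1109 -10808/1109 11096/1109]

x̄ = F·x = [4, 6, -4]
P̄ = F·P·Fᵀ + Q = [22 -12 4; -12 33 -13; 4 -13 13]
y = z − H·x̄ = [10, 7]
S = H·P̄·Hᵀ + R = [77 64; 64 82]
K = P̄·Hᵀ·S⁻¹ = [-594/1109 680/1109; -401/1109 -228/1109; 369/1109 -288/1109]
x' = x̄ + K·y = [3256/1109, 1048/1109, -2762/1109]
P' = (I − K·H)·P̄ = [12330/1109 -10462/1109 9782/1109; -10462/1109 11036/1109 -10808/1109; 9782/1109 -10808/1109 11096/1109]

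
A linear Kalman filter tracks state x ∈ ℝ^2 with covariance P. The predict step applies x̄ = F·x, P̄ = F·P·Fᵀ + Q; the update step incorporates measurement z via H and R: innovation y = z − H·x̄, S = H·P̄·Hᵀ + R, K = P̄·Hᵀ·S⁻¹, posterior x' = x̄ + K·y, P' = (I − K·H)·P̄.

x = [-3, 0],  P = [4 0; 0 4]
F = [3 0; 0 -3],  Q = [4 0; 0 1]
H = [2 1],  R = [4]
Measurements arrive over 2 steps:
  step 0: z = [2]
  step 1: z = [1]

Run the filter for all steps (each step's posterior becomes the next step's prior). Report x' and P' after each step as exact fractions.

step 0: x' = [-209/201, 740/201], P' = [1640/201 -2960/201; -2960/201 6068/201]
step 1: x' = [118703/74811, -167495/74811], P' = [258596/74811 -440168/74811; -440168/74811 1024460/74811]

step 0: x̄ = F·x = [-9, 0]
step 0: P̄ = F·P·Fᵀ + Q = [40 0; 0 37]
step 0: y = z − H·x̄ = [20]
step 0: S = H·P̄·Hᵀ + R = [201]
step 0: K = P̄·Hᵀ·S⁻¹ = [80/201; 37/201]
step 0: x' = x̄ + K·y = [-209/201, 740/201]
step 0: P' = (I − K·H)·P̄ = [1640/201 -2960/201; -2960/201 6068/201]
step 1: x̄ = F·x = [-209/67, -740/67]
step 1: P̄ = F·P·Fᵀ + Q = [5188/67 8880/67; 8880/67 18271/67]
step 1: y = z − H·x̄ = [1225/67]
step 1: S = H·P̄·Hᵀ + R = [74811/67]
step 1: K = P̄·Hᵀ·S⁻¹ = [19256/74811; 36031/74811]
step 1: x' = x̄ + K·y = [118703/74811, -167495/74811]
step 1: P' = (I − K·H)·P̄ = [258596/74811 -440168/74811; -440168/74811 1024460/74811]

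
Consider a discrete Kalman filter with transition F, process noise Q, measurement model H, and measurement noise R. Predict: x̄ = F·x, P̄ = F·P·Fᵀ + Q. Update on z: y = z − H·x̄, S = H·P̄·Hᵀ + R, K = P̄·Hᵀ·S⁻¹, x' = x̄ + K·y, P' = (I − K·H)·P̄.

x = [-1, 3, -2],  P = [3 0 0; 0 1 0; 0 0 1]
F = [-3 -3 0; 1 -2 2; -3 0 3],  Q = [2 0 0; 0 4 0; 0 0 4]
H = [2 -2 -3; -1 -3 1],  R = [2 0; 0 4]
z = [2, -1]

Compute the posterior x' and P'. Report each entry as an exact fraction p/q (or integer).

x' = [-71821/12798, 499/1422, -29929/6399]
P' = [1457777/38394 -14669/4266 529865/19197; -14669/4266 293/474 -5639/2133; 529865/19197 -5639/2133 390484/19197]

x̄ = F·x = [-6, -11, -3]
P̄ = F·P·Fᵀ + Q = [38 -3 27; -3 15 -3; 27 -3 40]
y = z − H·x̄ = [-17, -37]
S = H·P̄·Hᵀ + R = [238 20; 20 163]
K = P̄·Hᵀ·S⁻¹ = [203/38394 -248/19197; -389/4266 -565/2133; -5110/19197 3218/19197]
x' = x̄ + K·y = [-71821/12798, 499/1422, -29929/6399]
P' = (I − K·H)·P̄ = [1457777/38394 -14669/4266 529865/19197; -14669/4266 293/474 -5639/2133; 529865/19197 -5639/2133 390484/19197]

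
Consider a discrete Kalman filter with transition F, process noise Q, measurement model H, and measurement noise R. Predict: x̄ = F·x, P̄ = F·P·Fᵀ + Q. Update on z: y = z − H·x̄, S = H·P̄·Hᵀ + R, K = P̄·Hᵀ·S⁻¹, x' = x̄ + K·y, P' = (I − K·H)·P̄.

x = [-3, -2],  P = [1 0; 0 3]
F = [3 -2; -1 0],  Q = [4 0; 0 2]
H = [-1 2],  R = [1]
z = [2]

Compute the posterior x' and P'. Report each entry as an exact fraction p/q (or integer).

x' = [29/50, 69/50]
P' = [289/50 129/50; 129/50 69/50]

x̄ = F·x = [-5, 3]
P̄ = F·P·Fᵀ + Q = [25 -3; -3 3]
y = z − H·x̄ = [-9]
S = H·P̄·Hᵀ + R = [50]
K = P̄·Hᵀ·S⁻¹ = [-31/50; 9/50]
x' = x̄ + K·y = [29/50, 69/50]
P' = (I − K·H)·P̄ = [289/50 129/50; 129/50 69/50]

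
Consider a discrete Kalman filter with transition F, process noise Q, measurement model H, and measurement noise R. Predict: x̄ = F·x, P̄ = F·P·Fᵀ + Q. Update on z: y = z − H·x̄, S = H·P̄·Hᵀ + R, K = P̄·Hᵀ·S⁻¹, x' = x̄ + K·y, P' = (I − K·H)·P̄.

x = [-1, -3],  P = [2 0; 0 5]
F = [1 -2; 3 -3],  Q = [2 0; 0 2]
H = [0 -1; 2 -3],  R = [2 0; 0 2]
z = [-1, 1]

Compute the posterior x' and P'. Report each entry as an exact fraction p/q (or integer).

x̄ = F·x = [5, 6]
P̄ = F·P·Fᵀ + Q = [24 36; 36 65]
y = z − H·x̄ = [5, 9]
S = H·P̄·Hᵀ + R = [67 123; 123 251]
K = P̄·Hᵀ·S⁻¹ = [-207/211 51/211; -593/844 -123/844]
x' = x̄ + K·y = [479/211, 248/211]
P' = (I − K·H)·P̄ = [672/211 414/211; 414/211 593/422]

x' = [479/211, 248/211]
P' = [672/211 414/211; 414/211 593/422]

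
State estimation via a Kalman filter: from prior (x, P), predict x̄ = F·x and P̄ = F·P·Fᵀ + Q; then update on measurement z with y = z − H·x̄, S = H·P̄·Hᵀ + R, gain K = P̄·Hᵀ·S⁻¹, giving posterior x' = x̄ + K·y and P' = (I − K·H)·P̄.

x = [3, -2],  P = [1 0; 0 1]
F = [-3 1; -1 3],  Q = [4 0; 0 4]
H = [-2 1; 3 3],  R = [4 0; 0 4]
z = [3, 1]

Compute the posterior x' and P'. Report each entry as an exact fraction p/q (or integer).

x' = [-351/365, 391/365]
P' = [828/1825 -548/1825; -548/1825 1068/1825]

x̄ = F·x = [-11, -9]
P̄ = F·P·Fᵀ + Q = [14 6; 6 14]
y = z − H·x̄ = [-10, 61]
S = H·P̄·Hᵀ + R = [50 -60; -60 364]
K = P̄·Hᵀ·S⁻¹ = [-551/1825 42/365; 541/1825 78/365]
x' = x̄ + K·y = [-351/365, 391/365]
P' = (I − K·H)·P̄ = [828/1825 -548/1825; -548/1825 1068/1825]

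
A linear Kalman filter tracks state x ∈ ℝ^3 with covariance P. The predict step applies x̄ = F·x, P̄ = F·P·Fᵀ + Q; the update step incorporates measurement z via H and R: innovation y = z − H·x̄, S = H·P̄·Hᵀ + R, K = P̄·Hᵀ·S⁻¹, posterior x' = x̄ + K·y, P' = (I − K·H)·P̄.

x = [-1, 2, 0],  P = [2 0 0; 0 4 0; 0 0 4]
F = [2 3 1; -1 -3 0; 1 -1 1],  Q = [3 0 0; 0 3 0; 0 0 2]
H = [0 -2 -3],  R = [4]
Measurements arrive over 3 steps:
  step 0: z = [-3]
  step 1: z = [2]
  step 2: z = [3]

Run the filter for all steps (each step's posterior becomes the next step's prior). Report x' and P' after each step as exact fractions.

step 0: x' = [-10/9, 11/9, 1/9], P' = [2933/99 -1384/99 892/99; -1384/99 923/99 -578/99; 892/99 -578/99 404/99]
step 1: x' = [158478/73087, -104625/73087, 20380/73087], P' = [5400853/146174 -1423453/73087 955076/73087; -1423453/73087 960637/73087 -629222/73087; 955076/73087 -629222/73087 444408/73087]
step 2: x' = [-78645137/101551501, -9892121/101551501, -93729639/101551501], P' = [3560221762/101551501 -1865911802/101551501 1251793828/101551501; -1865911802/101551501 3808490359/304654503 -2491173982/304654503; 1251793828/101551501 -2491173982/304654503 1764045064/304654503]

step 0: x̄ = F·x = [4, -5, -3]
step 0: P̄ = F·P·Fᵀ + Q = [51 -40 -4; -40 41 10; -4 10 12]
step 0: y = z − H·x̄ = [-22]
step 0: S = H·P̄·Hᵀ + R = [396]
step 0: K = P̄·Hᵀ·S⁻¹ = [23/99; -28/99; -14/99]
step 0: x' = x̄ + K·y = [-10/9, 11/9, 1/9]
step 0: P' = (I − K·H)·P̄ = [2933/99 -1384/99 892/99; -1384/99 923/99 -578/99; 892/99 -578/99 404/99]
step 1: x̄ = F·x = [14/9, -23/9, -20/9]
step 1: P̄ = F·P·Fᵀ + Q = [4232/99 -875/99 3637/99; -875/99 3233/99 3446/99; 3637/99 3446/99 10166/99]
step 1: y = z − H·x̄ = [-88/9]
step 1: S = H·P̄·Hᵀ + R = [146174/99]
step 1: K = P̄·Hᵀ·S⁻¹ = [-9161/146174; -8402/73087; -18695/73087]
step 1: x' = x̄ + K·y = [158478/73087, -104625/73087, 20380/73087]
step 1: P' = (I − K·H)·P̄ = [5400853/146174 -1423453/73087 955076/73087; -1423453/73087 960637/73087 -629222/73087; 955076/73087 -629222/73087 444408/73087]
step 2: x̄ = F·x = [23461/73087, 155397/73087, 1439/371]
step 2: P̄ = F·P·Fᵀ + Q = [3074644/73087 -302919/73087 15973/371; -302919/73087 6049405/146174 40213/742; 15973/371 40213/742 104235/742]
step 2: y = z − H·x̄ = [1380504/73087]
step 2: S = H·P̄·Hᵀ + R = [304654503/146174]
step 2: K = P̄·Hᵀ·S⁻¹ = [-5889470/101551501; -35864693/304654503; -77446807/304654503]
step 2: x' = x̄ + K·y = [-78645137/101551501, -9892121/101551501, -93729639/101551501]
step 2: P' = (I − K·H)·P̄ = [3560221762/101551501 -1865911802/101551501 1251793828/101551501; -1865911802/101551501 3808490359/304654503 -2491173982/304654503; 1251793828/101551501 -2491173982/304654503 1764045064/304654503]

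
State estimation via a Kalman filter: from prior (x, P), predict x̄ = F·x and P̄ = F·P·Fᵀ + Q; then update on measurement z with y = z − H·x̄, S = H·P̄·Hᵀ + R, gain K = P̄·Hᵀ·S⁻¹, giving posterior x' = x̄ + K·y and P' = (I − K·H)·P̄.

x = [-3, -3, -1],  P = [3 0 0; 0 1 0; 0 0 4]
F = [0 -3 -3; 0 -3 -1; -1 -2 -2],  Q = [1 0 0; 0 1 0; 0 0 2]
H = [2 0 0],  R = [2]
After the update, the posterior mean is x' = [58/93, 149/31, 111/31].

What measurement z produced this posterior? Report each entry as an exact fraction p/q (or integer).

z = [1]

x̄ = F·x = [12, 10, 11]
P̄ = F·P·Fᵀ + Q = [46 21 30; 21 14 14; 30 14 25]
S = H·P̄·Hᵀ + R = [186]
K = P̄·Hᵀ·S⁻¹ = [46/93; 7/31; 10/31]
x' − x̄ = [-1058/93, -161/31, -230/31] = K·y
y = (KᵀK)⁻¹·Kᵀ·(x' − x̄) = [-23]
z = y + H·x̄ = [-23] + [24] = [1]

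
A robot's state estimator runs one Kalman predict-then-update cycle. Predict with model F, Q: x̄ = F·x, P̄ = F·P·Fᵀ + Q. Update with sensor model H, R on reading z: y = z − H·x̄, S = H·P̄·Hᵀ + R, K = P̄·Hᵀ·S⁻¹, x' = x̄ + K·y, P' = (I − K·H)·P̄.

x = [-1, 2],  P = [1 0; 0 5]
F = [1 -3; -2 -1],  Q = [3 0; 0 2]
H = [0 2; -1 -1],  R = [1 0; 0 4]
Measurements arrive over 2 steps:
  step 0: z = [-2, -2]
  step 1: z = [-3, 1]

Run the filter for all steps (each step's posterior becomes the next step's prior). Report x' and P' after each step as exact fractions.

step 0: x' = [488/291, -80/97], P' = [1081/291 -53/291; -53/291 23/97]
step 1: x' = [1071139/606752, -943655/606752], P' = [1585915/606752 -117887/606752; -117887/606752 148403/606752]

step 0: x̄ = F·x = [-7, 0]
step 0: P̄ = F·P·Fᵀ + Q = [49 13; 13 11]
step 0: y = z − H·x̄ = [-2, -9]
step 0: S = H·P̄·Hᵀ + R = [45 -48; -48 90]
step 0: K = P̄·Hᵀ·S⁻¹ = [-106/291 -257/291; 46/97 -4/291]
step 0: x' = x̄ + K·y = [488/291, -80/97]
step 0: P' = (I − K·H)·P̄ = [1081/291 -53/291; -53/291 23/97]
step 1: x̄ = F·x = [1208/291, -736/291]
step 1: P̄ = F·P·Fᵀ + Q = [2893/291 -740/97; -740/97 4763/291]
step 1: y = z − H·x̄ = [599/291, 763/291]
step 1: S = H·P̄·Hᵀ + R = [19343/291 -5086/291; -5086/291 1460/97]
step 1: K = P̄·Hᵀ·S⁻¹ = [-117887/303376 -367007/606752; 148403/303376 -7629/606752]
step 1: x' = x̄ + K·y = [1071139/606752, -943655/606752]
step 1: P' = (I − K·H)·P̄ = [1585915/606752 -117887/606752; -117887/606752 148403/606752]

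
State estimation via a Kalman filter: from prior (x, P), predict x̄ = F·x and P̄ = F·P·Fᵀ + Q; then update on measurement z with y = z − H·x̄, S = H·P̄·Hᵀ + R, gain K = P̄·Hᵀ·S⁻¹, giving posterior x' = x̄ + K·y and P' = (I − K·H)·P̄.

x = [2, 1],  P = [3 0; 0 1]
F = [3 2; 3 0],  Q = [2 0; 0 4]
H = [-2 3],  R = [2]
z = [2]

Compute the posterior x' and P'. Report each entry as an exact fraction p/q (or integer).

x̄ = F·x = [8, 6]
P̄ = F·P·Fᵀ + Q = [33 27; 27 31]
y = z − H·x̄ = [0]
S = H·P̄·Hᵀ + R = [89]
K = P̄·Hᵀ·S⁻¹ = [15/89; 39/89]
x' = x̄ + K·y = [8, 6]
P' = (I − K·H)·P̄ = [2712/89 1818/89; 1818/89 1238/89]

x' = [8, 6]
P' = [2712/89 1818/89; 1818/89 1238/89]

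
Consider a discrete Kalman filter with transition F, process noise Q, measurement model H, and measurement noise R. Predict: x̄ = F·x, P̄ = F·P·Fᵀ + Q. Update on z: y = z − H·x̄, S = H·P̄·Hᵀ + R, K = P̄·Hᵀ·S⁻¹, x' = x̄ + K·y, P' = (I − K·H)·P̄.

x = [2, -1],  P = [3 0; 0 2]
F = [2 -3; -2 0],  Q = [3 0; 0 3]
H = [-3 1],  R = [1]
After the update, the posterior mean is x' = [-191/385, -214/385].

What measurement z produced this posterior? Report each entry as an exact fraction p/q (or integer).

x̄ = F·x = [7, -4]
P̄ = F·P·Fᵀ + Q = [33 -12; -12 15]
S = H·P̄·Hᵀ + R = [385]
K = P̄·Hᵀ·S⁻¹ = [-111/385; 51/385]
x' − x̄ = [-2886/385, 1326/385] = K·y
y = (KᵀK)⁻¹·Kᵀ·(x' − x̄) = [26]
z = y + H·x̄ = [26] + [-25] = [1]

z = [1]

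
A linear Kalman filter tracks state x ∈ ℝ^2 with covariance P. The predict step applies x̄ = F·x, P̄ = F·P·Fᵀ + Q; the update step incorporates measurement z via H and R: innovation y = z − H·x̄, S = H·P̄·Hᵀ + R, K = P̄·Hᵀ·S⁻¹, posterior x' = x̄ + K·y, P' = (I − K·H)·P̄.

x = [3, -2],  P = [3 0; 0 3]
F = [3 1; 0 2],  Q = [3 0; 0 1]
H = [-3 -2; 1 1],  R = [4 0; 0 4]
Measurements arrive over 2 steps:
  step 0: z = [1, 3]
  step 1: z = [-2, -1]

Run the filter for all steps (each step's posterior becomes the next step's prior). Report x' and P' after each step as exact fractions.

step 0: x̄ = F·x = [7, -4]
step 0: P̄ = F·P·Fᵀ + Q = [33 6; 6 13]
step 0: y = z − H·x̄ = [14, 0]
step 0: S = H·P̄·Hᵀ + R = [425 -155; -155 62]
step 0: K = P̄·Hᵀ·S⁻¹ = [-9/25 -42/155; 7/75 251/465]
step 0: x' = x̄ + K·y = [49/25, -202/75]
step 0: P' = (I − K·H)·P̄ = [2796/775 -3636/775; -3636/775 15928/2325]
step 1: x̄ = F·x = [239/75, -404/75]
step 1: P̄ = F·P·Fᵀ + Q = [32947/2325 -33592/2325; -33592/2325 66037/2325]
step 1: y = z − H·x̄ = [-241/75, 6/5]
step 1: S = H·P̄·Hᵀ + R = [166867/2325 -4197/155; -4197/155 548/31]
step 1: K = P̄·Hᵀ·S⁻¹ = [-577079/1245119 -903482/1245119; 325259/1245119 1481133/1245119]
step 1: x' = x̄ + K·y = [4737948/1245119, -5974847/1245119]
step 1: P' = (I − K·H)·P̄ = [9536172/1245119 -13150100/1245119; -13150100/1245119 19074632/1245119]

step 0: x' = [49/25, -202/75], P' = [2796/775 -3636/775; -3636/775 15928/2325]
step 1: x' = [4737948/1245119, -5974847/1245119], P' = [9536172/1245119 -13150100/1245119; -13150100/1245119 19074632/1245119]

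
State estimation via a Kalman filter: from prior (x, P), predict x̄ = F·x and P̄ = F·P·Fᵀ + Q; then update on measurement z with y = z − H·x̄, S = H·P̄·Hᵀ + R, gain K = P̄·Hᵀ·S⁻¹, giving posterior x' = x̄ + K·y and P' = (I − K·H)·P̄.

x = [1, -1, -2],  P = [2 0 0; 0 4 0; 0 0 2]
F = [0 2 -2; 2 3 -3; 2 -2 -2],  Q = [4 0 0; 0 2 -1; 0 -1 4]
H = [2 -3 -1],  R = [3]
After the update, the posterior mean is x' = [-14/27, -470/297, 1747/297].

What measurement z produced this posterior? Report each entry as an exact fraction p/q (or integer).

x̄ = F·x = [2, 5, 8]
P̄ = F·P·Fᵀ + Q = [28 36 -8; 36 64 -5; -8 -5 36]
S = H·P̄·Hᵀ + R = [297]
K = P̄·Hᵀ·S⁻¹ = [-4/27; -115/297; -37/297]
x' − x̄ = [-68/27, -1955/297, -629/297] = K·y
y = (KᵀK)⁻¹·Kᵀ·(x' − x̄) = [17]
z = y + H·x̄ = [17] + [-19] = [-2]

z = [-2]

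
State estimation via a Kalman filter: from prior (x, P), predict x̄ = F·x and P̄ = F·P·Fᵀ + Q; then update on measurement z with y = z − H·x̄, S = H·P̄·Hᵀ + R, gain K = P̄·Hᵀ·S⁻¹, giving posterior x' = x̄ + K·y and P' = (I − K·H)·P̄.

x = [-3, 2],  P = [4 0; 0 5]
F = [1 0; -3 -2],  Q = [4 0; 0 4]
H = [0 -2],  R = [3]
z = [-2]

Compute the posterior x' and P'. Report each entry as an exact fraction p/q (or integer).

x' = [-179/81, 85/81]
P' = [152/27 -4/27; -4/27 20/27]

x̄ = F·x = [-3, 5]
P̄ = F·P·Fᵀ + Q = [8 -12; -12 60]
y = z − H·x̄ = [8]
S = H·P̄·Hᵀ + R = [243]
K = P̄·Hᵀ·S⁻¹ = [8/81; -40/81]
x' = x̄ + K·y = [-179/81, 85/81]
P' = (I − K·H)·P̄ = [152/27 -4/27; -4/27 20/27]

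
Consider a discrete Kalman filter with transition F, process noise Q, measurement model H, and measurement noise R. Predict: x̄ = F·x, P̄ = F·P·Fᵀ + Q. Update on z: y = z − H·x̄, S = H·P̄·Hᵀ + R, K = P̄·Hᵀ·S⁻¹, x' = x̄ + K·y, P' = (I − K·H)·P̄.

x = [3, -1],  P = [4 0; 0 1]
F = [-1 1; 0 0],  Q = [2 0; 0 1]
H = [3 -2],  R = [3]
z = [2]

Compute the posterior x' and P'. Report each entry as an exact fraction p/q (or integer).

x̄ = F·x = [-4, 0]
P̄ = F·P·Fᵀ + Q = [7 0; 0 1]
y = z − H·x̄ = [14]
S = H·P̄·Hᵀ + R = [70]
K = P̄·Hᵀ·S⁻¹ = [3/10; -1/35]
x' = x̄ + K·y = [1/5, -2/5]
P' = (I − K·H)·P̄ = [7/10 3/5; 3/5 33/35]

x' = [1/5, -2/5]
P' = [7/10 3/5; 3/5 33/35]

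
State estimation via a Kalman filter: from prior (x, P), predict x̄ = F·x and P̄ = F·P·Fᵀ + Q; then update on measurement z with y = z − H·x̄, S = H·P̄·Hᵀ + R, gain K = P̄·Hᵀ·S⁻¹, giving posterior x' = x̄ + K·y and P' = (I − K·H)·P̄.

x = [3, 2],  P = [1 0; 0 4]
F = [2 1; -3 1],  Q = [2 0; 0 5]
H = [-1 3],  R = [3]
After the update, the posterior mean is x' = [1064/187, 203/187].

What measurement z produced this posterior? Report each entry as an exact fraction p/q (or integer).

z = [-2]

x̄ = F·x = [8, -7]
P̄ = F·P·Fᵀ + Q = [10 -2; -2 18]
S = H·P̄·Hᵀ + R = [187]
K = P̄·Hᵀ·S⁻¹ = [-16/187; 56/187]
x' − x̄ = [-432/187, 1512/187] = K·y
y = (KᵀK)⁻¹·Kᵀ·(x' − x̄) = [27]
z = y + H·x̄ = [27] + [-29] = [-2]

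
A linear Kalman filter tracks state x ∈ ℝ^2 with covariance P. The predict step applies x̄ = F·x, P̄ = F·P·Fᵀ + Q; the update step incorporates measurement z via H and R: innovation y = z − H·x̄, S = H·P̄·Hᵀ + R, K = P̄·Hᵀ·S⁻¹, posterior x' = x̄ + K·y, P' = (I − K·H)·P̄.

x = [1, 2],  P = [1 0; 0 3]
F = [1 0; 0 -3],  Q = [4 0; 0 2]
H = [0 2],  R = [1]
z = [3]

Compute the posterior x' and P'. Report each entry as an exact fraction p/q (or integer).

x' = [1, 56/39]
P' = [5 0; 0 29/117]

x̄ = F·x = [1, -6]
P̄ = F·P·Fᵀ + Q = [5 0; 0 29]
y = z − H·x̄ = [15]
S = H·P̄·Hᵀ + R = [117]
K = P̄·Hᵀ·S⁻¹ = [0; 58/117]
x' = x̄ + K·y = [1, 56/39]
P' = (I − K·H)·P̄ = [5 0; 0 29/117]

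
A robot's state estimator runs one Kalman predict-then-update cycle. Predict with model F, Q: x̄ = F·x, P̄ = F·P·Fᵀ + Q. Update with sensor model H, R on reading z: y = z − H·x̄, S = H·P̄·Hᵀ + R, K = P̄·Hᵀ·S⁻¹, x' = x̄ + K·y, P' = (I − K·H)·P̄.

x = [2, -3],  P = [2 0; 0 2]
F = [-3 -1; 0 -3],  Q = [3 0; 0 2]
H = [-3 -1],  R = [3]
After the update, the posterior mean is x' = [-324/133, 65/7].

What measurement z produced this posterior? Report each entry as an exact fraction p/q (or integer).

z = [-2]

x̄ = F·x = [-3, 9]
P̄ = F·P·Fᵀ + Q = [23 6; 6 20]
S = H·P̄·Hᵀ + R = [266]
K = P̄·Hᵀ·S⁻¹ = [-75/266; -1/7]
x' − x̄ = [75/133, 2/7] = K·y
y = (KᵀK)⁻¹·Kᵀ·(x' − x̄) = [-2]
z = y + H·x̄ = [-2] + [0] = [-2]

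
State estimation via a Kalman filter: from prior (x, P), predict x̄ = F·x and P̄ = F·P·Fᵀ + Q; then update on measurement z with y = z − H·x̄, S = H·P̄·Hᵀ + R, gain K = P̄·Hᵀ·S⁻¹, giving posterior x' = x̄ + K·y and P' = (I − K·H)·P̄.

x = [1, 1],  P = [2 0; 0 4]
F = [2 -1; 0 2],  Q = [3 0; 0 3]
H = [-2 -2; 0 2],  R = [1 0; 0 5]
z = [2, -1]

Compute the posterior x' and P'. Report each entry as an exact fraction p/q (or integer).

x' = [-1807/3977, -1956/3977]
P' = [5379/3977 -4460/3977; -4460/3977 4515/3977]

x̄ = F·x = [1, 2]
P̄ = F·P·Fᵀ + Q = [15 -8; -8 19]
y = z − H·x̄ = [8, -5]
S = H·P̄·Hᵀ + R = [73 -44; -44 81]
K = P̄·Hᵀ·S⁻¹ = [-1838/3977 -1784/3977; -110/3977 1806/3977]
x' = x̄ + K·y = [-1807/3977, -1956/3977]
P' = (I − K·H)·P̄ = [5379/3977 -4460/3977; -4460/3977 4515/3977]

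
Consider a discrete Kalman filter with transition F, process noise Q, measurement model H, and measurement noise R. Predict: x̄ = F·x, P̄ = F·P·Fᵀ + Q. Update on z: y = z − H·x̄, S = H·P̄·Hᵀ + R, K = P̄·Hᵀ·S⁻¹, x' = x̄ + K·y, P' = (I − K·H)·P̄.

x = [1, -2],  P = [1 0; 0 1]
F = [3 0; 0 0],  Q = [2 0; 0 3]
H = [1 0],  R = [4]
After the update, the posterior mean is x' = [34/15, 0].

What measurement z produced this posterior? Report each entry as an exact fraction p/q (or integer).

z = [2]

x̄ = F·x = [3, 0]
P̄ = F·P·Fᵀ + Q = [11 0; 0 3]
S = H·P̄·Hᵀ + R = [15]
K = P̄·Hᵀ·S⁻¹ = [11/15; 0]
x' − x̄ = [-11/15, 0] = K·y
y = (KᵀK)⁻¹·Kᵀ·(x' − x̄) = [-1]
z = y + H·x̄ = [-1] + [3] = [2]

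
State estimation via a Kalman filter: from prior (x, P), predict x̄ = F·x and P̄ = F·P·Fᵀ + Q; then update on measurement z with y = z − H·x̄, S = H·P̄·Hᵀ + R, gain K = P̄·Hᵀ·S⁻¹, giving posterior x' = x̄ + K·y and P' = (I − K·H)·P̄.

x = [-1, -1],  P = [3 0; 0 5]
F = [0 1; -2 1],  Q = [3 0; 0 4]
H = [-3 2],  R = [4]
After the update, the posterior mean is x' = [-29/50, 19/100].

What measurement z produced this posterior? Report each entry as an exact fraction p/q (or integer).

z = [2]

x̄ = F·x = [-1, 1]
P̄ = F·P·Fᵀ + Q = [8 5; 5 21]
S = H·P̄·Hᵀ + R = [100]
K = P̄·Hᵀ·S⁻¹ = [-7/50; 27/100]
x' − x̄ = [21/50, -81/100] = K·y
y = (KᵀK)⁻¹·Kᵀ·(x' − x̄) = [-3]
z = y + H·x̄ = [-3] + [5] = [2]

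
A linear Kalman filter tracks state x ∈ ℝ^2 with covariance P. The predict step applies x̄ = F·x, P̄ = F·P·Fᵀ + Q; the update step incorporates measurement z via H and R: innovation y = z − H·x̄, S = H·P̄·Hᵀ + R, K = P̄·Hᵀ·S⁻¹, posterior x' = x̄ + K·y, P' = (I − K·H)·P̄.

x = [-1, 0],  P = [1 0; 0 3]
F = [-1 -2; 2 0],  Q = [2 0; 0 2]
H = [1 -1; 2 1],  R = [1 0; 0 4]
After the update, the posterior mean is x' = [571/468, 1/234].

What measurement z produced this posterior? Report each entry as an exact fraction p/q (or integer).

z = [1, 3]

x̄ = F·x = [1, -2]
P̄ = F·P·Fᵀ + Q = [15 -2; -2 6]
S = H·P̄·Hᵀ + R = [26 26; 26 62]
K = P̄·Hᵀ·S⁻¹ = [163/468 11/36; -137/234 5/18]
x' − x̄ = [103/468, 469/234] = K·y
y = (KᵀK)⁻¹·Kᵀ·(x' − x̄) = [-2, 3]
z = y + H·x̄ = [-2, 3] + [3, 0] = [1, 3]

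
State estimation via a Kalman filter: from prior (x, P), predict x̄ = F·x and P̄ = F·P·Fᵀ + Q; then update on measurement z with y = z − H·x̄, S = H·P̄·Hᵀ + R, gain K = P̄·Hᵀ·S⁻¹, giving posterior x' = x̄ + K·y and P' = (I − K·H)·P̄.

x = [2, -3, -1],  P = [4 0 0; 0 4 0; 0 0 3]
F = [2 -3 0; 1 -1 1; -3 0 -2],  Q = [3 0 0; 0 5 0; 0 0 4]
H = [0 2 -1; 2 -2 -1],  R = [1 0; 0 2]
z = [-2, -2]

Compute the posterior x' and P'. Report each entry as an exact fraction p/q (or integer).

x' = [22421/12361, 10488/12361, 45676/12361]
P' = [129013/12361 62174/12361 123336/12361; 62174/12361 32194/12361 60846/12361; 123336/12361 60846/12361 126868/12361]

x̄ = F·x = [13, 4, -4]
P̄ = F·P·Fᵀ + Q = [55 20 -24; 20 16 -18; -24 -18 52]
y = z − H·x̄ = [-14, -24]
S = H·P̄·Hᵀ + R = [189 116; 116 202]
K = P̄·Hᵀ·S⁻¹ = [1012/12361 5171/12361; 3542/12361 -443/12361; -5176/12361 -944/12361]
x' = x̄ + K·y = [22421/12361, 10488/12361, 45676/12361]
P' = (I − K·H)·P̄ = [129013/12361 62174/12361 123336/12361; 62174/12361 32194/12361 60846/12361; 123336/12361 60846/12361 126868/12361]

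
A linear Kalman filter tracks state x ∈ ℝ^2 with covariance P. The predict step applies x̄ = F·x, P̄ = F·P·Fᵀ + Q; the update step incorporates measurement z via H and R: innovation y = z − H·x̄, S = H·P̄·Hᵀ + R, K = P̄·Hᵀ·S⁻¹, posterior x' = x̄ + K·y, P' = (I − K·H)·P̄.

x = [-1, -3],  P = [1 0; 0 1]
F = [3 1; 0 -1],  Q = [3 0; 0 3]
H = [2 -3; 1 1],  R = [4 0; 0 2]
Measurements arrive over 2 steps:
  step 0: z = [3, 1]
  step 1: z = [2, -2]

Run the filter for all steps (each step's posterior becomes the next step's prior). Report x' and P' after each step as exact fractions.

step 0: x' = [1506/1543, -75/1543], P' = [1226/1543 400/1543; 400/1543 644/1543]
step 1: x' = [-776318/1925463, -1759798/1925463], P' = [1507606/1925463 479048/1925463; 479048/1925463 782884/1925463]

step 0: x̄ = F·x = [-6, 3]
step 0: P̄ = F·P·Fᵀ + Q = [13 -1; -1 4]
step 0: y = z − H·x̄ = [24, 4]
step 0: S = H·P̄·Hᵀ + R = [104 15; 15 17]
step 0: K = P̄·Hᵀ·S⁻¹ = [313/1543 813/1543; -283/1543 522/1543]
step 0: x' = x̄ + K·y = [1506/1543, -75/1543]
step 0: P' = (I − K·H)·P̄ = [1226/1543 400/1543; 400/1543 644/1543]
step 1: x̄ = F·x = [4443/1543, 75/1543]
step 1: P̄ = F·P·Fᵀ + Q = [18707/1543 -1844/1543; -1844/1543 5273/1543]
step 1: y = z − H·x̄ = [-5575/1543, -7604/1543]
step 1: S = H·P̄·Hᵀ + R = [150585/1543 23439/1543; 23439/1543 23378/1543]
step 1: K = P̄·Hᵀ·S⁻¹ = [394517/1925463 331109/641821; -347639/1925463 210322/641821]
step 1: x' = x̄ + K·y = [-776318/1925463, -1759798/1925463]
step 1: P' = (I − K·H)·P̄ = [1507606/1925463 479048/1925463; 479048/1925463 782884/1925463]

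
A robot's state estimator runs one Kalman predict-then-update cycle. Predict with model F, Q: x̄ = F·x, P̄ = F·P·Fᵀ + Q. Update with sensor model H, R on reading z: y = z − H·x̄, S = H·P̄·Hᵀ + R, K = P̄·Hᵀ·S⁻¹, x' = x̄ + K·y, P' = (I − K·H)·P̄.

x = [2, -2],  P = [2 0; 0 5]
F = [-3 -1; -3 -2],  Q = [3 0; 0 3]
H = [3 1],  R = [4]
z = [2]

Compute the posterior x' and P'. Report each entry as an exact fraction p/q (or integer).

x̄ = F·x = [-4, -2]
P̄ = F·P·Fᵀ + Q = [26 28; 28 41]
y = z − H·x̄ = [16]
S = H·P̄·Hᵀ + R = [447]
K = P̄·Hᵀ·S⁻¹ = [106/447; 125/447]
x' = x̄ + K·y = [-92/447, 1106/447]
P' = (I − K·H)·P̄ = [386/447 -734/447; -734/447 2702/447]

x' = [-92/447, 1106/447]
P' = [386/447 -734/447; -734/447 2702/447]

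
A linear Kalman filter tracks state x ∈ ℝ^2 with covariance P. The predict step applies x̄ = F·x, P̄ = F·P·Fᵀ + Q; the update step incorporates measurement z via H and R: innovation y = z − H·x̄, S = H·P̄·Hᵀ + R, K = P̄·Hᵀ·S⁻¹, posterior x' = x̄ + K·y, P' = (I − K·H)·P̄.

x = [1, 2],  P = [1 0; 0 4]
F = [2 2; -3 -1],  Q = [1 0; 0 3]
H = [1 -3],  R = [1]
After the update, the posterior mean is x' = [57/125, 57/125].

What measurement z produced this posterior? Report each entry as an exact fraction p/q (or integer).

x̄ = F·x = [6, -5]
P̄ = F·P·Fᵀ + Q = [21 -14; -14 16]
S = H·P̄·Hᵀ + R = [250]
K = P̄·Hᵀ·S⁻¹ = [63/250; -31/125]
x' − x̄ = [-693/125, 682/125] = K·y
y = (KᵀK)⁻¹·Kᵀ·(x' − x̄) = [-22]
z = y + H·x̄ = [-22] + [21] = [-1]

z = [-1]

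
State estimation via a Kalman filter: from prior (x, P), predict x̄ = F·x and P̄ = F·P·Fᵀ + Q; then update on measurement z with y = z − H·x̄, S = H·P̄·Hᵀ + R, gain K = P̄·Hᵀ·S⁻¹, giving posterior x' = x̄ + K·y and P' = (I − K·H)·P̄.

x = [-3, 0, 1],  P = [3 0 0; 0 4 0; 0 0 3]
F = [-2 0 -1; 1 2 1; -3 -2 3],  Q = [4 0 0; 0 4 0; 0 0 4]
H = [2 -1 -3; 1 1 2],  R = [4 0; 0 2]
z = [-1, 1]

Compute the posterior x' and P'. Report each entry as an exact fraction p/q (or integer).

x̄ = F·x = [5, -2, 12]
P̄ = F·P·Fᵀ + Q = [19 -9 9; -9 26 -16; 9 -16 74]
y = z − H·x̄ = [23, -26]
S = H·P̄·Hᵀ + R = [604 -352; -352 297]
K = P̄·Hᵀ·S⁻¹ = [359/1261 5988/13871; -93/1261 -1913/13871; -141/1261 4747/13871]
x' = x̄ + K·y = [4494/13871, -1533/13871, 7357/13871]
P' = (I − K·H)·P̄ = [16905/13871 -50815/13871 22943/13871; -50815/13871 336043/13871 -144527/13871; 22943/13871 -144527/13871 65539/13871]

x' = [4494/13871, -1533/13871, 7357/13871]
P' = [16905/13871 -50815/13871 22943/13871; -50815/13871 336043/13871 -144527/13871; 22943/13871 -144527/13871 65539/13871]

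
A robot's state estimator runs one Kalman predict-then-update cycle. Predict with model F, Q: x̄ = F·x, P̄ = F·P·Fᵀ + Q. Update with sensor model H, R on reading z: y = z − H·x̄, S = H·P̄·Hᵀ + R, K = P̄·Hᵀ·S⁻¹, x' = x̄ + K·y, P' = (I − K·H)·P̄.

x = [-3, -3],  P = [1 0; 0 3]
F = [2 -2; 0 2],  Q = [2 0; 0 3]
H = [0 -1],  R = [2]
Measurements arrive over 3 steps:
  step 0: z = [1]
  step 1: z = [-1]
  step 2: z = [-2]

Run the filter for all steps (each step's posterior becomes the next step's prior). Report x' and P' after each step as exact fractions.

step 0: x̄ = F·x = [0, -6]
step 0: P̄ = F·P·Fᵀ + Q = [18 -12; -12 15]
step 0: y = z − H·x̄ = [-5]
step 0: S = H·P̄·Hᵀ + R = [17]
step 0: K = P̄·Hᵀ·S⁻¹ = [12/17; -15/17]
step 0: x' = x̄ + K·y = [-60/17, -27/17]
step 0: P' = (I − K·H)·P̄ = [162/17 -24/17; -24/17 30/17]
step 1: x̄ = F·x = [-66/17, -54/17]
step 1: P̄ = F·P·Fᵀ + Q = [994/17 -216/17; -216/17 171/17]
step 1: y = z − H·x̄ = [-71/17]
step 1: S = H·P̄·Hᵀ + R = [205/17]
step 1: K = P̄·Hᵀ·S⁻¹ = [216/205; -171/205]
step 1: x' = x̄ + K·y = [-1698/205, 63/205]
step 1: P' = (I − K·H)·P̄ = [9242/205 -432/205; -432/205 342/205]
step 2: x̄ = F·x = [-3522/205, 126/205]
step 2: P̄ = F·P·Fᵀ + Q = [42202/205 -3096/205; -3096/205 1983/205]
step 2: y = z − H·x̄ = [-284/205]
step 2: S = H·P̄·Hᵀ + R = [2393/205]
step 2: K = P̄·Hᵀ·S⁻¹ = [3096/2393; -1983/2393]
step 2: x' = x̄ + K·y = [-45402/2393, 4218/2393]
step 2: P' = (I − K·H)·P̄ = [445874/2393 -6192/2393; -6192/2393 3966/2393]

step 0: x' = [-60/17, -27/17], P' = [162/17 -24/17; -24/17 30/17]
step 1: x' = [-1698/205, 63/205], P' = [9242/205 -432/205; -432/205 342/205]
step 2: x' = [-45402/2393, 4218/2393], P' = [445874/2393 -6192/2393; -6192/2393 3966/2393]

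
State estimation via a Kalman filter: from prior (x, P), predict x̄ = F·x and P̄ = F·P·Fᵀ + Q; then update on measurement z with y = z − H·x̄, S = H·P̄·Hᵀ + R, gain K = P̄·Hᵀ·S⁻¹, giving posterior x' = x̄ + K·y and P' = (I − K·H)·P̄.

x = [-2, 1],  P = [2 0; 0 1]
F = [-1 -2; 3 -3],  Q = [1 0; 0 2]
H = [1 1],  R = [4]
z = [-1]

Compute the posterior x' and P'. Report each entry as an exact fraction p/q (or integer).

x̄ = F·x = [0, -9]
P̄ = F·P·Fᵀ + Q = [7 0; 0 29]
y = z − H·x̄ = [8]
S = H·P̄·Hᵀ + R = [40]
K = P̄·Hᵀ·S⁻¹ = [7/40; 29/40]
x' = x̄ + K·y = [7/5, -16/5]
P' = (I − K·H)·P̄ = [231/40 -203/40; -203/40 319/40]

x' = [7/5, -16/5]
P' = [231/40 -203/40; -203/40 319/40]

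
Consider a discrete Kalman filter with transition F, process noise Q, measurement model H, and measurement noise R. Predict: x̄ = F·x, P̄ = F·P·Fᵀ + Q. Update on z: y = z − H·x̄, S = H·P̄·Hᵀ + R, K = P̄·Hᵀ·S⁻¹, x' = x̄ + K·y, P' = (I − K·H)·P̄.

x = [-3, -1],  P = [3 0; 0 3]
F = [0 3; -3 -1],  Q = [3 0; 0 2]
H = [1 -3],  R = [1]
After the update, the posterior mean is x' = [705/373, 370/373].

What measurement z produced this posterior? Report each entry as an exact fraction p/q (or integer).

z = [-1]

x̄ = F·x = [-3, 10]
P̄ = F·P·Fᵀ + Q = [30 -9; -9 32]
S = H·P̄·Hᵀ + R = [373]
K = P̄·Hᵀ·S⁻¹ = [57/373; -105/373]
x' − x̄ = [1824/373, -3360/373] = K·y
y = (KᵀK)⁻¹·Kᵀ·(x' − x̄) = [32]
z = y + H·x̄ = [32] + [-33] = [-1]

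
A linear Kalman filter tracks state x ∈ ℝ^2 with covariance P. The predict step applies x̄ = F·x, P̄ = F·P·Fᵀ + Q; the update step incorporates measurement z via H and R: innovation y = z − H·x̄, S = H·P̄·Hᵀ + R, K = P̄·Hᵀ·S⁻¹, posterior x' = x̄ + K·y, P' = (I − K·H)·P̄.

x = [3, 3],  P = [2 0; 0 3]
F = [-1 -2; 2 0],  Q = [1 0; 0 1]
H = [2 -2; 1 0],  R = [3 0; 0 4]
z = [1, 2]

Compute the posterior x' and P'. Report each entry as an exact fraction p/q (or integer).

x̄ = F·x = [-9, 6]
P̄ = F·P·Fᵀ + Q = [15 -4; -4 9]
y = z − H·x̄ = [31, 11]
S = H·P̄·Hᵀ + R = [131 38; 38 19]
K = P̄·Hᵀ·S⁻¹ = [8/55 521/1045; -18/55 464/1045]
x' = x̄ + K·y = [1038/1045, 772/1045]
P' = (I − K·H)·P̄ = [2084/1045 1856/1045; 1856/1045 2369/1045]

x' = [1038/1045, 772/1045]
P' = [2084/1045 1856/1045; 1856/1045 2369/1045]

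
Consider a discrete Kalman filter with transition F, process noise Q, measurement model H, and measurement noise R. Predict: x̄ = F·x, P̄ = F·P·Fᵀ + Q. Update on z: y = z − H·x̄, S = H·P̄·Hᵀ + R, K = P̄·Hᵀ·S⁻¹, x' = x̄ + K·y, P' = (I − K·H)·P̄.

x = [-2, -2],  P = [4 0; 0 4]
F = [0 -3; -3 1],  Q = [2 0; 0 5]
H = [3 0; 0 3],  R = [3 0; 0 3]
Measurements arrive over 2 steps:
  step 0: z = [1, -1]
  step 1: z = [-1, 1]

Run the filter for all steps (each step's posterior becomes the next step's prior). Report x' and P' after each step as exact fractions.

step 0: x̄ = F·x = [6, 4]
step 0: P̄ = F·P·Fᵀ + Q = [38 -12; -12 45]
step 0: y = z − H·x̄ = [-17, -13]
step 0: S = H·P̄·Hᵀ + R = [345 -108; -108 408]
step 0: K = P̄·Hᵀ·S⁻¹ = [592/1793 -3/3586; -3/3586 4743/14344]
step 0: x' = x̄ + K·y = [1427/3586, -4079/14344]
step 0: P' = (I − K·H)·P̄ = [592/1793 -3/3586; -3/3586 4743/14344]
step 1: x̄ = F·x = [12237/14344, -21203/14344]
step 1: P̄ = F·P·Fᵀ + Q = [71375/14344 -14337/14344; -14337/14344 119159/14344]
step 1: y = z − H·x̄ = [-51055/14344, 77953/14344]
step 1: S = H·P̄·Hᵀ + R = [685407/14344 -129033/14344; -129033/14344 1115463/14344]
step 1: K = P̄·Hᵀ·S⁻¹ = [1807172/5793337 -14337/5793337; -14337/5793337 1854956/5793337]
step 1: x' = x̄ + K·y = [-1567883/5793337, 1568268/5793337]
step 1: P' = (I − K·H)·P̄ = [1807172/5793337 -14337/5793337; -14337/5793337 1854956/5793337]

step 0: x' = [1427/3586, -4079/14344], P' = [592/1793 -3/3586; -3/3586 4743/14344]
step 1: x' = [-1567883/5793337, 1568268/5793337], P' = [1807172/5793337 -14337/5793337; -14337/5793337 1854956/5793337]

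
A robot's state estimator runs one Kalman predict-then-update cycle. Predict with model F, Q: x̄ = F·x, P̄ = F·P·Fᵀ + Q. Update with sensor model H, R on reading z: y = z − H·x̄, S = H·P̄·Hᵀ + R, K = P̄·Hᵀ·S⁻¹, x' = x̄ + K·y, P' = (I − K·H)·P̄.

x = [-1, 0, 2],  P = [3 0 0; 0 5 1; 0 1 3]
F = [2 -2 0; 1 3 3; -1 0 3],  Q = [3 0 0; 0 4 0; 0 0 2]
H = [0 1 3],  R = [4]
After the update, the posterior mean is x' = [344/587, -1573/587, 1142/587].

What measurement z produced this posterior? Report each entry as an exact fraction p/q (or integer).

x̄ = F·x = [-2, 5, 7]
P̄ = F·P·Fᵀ + Q = [35 -30 -12; -30 97 33; -12 33 32]
S = H·P̄·Hᵀ + R = [587]
K = P̄·Hᵀ·S⁻¹ = [-66/587; 196/587; 129/587]
x' − x̄ = [1518/587, -4508/587, -2967/587] = K·y
y = (KᵀK)⁻¹·Kᵀ·(x' − x̄) = [-23]
z = y + H·x̄ = [-23] + [26] = [3]

z = [3]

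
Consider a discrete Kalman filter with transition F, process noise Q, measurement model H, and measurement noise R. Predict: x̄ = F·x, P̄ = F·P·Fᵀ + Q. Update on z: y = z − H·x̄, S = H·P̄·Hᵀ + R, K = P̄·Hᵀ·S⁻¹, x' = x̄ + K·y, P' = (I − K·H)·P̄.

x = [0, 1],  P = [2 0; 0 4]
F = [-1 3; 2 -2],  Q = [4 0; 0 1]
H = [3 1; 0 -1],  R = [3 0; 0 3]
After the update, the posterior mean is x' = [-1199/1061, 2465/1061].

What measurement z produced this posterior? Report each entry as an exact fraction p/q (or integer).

z = [-1, -3]

x̄ = F·x = [3, -2]
P̄ = F·P·Fᵀ + Q = [42 -28; -28 25]
S = H·P̄·Hᵀ + R = [238 59; 59 28]
K = P̄·Hᵀ·S⁻¹ = [364/1061 294/1061; -59/1061 -823/1061]
x' − x̄ = [-4382/1061, 4587/1061] = K·y
y = (KᵀK)⁻¹·Kᵀ·(x' − x̄) = [-8, -5]
z = y + H·x̄ = [-8, -5] + [7, 2] = [-1, -3]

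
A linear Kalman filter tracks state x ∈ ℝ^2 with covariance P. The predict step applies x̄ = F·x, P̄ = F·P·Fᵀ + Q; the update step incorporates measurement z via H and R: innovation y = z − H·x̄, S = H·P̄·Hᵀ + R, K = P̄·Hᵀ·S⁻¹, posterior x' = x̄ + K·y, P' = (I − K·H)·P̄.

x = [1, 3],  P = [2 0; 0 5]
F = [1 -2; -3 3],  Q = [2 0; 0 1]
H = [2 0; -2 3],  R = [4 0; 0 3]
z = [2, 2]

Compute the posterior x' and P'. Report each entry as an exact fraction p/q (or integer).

x' = [251/1113, 814/1113]
P' = [248/371 148/371; 148/371 208/371]

x̄ = F·x = [-5, 6]
P̄ = F·P·Fᵀ + Q = [24 -36; -36 64]
y = z − H·x̄ = [12, -26]
S = H·P̄·Hᵀ + R = [100 -312; -312 1107]
K = P̄·Hᵀ·S⁻¹ = [124/371 -52/1113; 74/371 328/1113]
x' = x̄ + K·y = [251/1113, 814/1113]
P' = (I − K·H)·P̄ = [248/371 148/371; 148/371 208/371]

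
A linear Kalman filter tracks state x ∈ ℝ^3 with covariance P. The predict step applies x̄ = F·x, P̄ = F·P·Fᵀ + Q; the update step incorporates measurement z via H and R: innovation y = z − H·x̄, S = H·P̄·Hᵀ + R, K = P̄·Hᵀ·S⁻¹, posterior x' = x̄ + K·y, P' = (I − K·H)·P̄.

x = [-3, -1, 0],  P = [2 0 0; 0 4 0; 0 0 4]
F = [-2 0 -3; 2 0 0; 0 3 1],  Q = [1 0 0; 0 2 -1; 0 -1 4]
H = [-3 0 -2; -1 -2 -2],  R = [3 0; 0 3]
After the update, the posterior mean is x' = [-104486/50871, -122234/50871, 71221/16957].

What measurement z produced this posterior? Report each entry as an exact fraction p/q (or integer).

x̄ = F·x = [6, -6, -3]
P̄ = F·P·Fᵀ + Q = [45 -8 -12; -8 10 -1; -12 -1 44]
S = H·P̄·Hᵀ + R = [440 163; 163 176]
K = P̄·Hᵀ·S⁻¹ = [-18721/50871 15893/50871; 6206/50871 -8638/50871; 970/16957 -8028/16957]
x' − x̄ = [-409712/50871, 182992/50871, 122092/16957] = K·y
y = (KᵀK)⁻¹·Kᵀ·(x' − x̄) = [10, -14]
z = y + H·x̄ = [10, -14] + [-12, 12] = [-2, -2]

z = [-2, -2]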